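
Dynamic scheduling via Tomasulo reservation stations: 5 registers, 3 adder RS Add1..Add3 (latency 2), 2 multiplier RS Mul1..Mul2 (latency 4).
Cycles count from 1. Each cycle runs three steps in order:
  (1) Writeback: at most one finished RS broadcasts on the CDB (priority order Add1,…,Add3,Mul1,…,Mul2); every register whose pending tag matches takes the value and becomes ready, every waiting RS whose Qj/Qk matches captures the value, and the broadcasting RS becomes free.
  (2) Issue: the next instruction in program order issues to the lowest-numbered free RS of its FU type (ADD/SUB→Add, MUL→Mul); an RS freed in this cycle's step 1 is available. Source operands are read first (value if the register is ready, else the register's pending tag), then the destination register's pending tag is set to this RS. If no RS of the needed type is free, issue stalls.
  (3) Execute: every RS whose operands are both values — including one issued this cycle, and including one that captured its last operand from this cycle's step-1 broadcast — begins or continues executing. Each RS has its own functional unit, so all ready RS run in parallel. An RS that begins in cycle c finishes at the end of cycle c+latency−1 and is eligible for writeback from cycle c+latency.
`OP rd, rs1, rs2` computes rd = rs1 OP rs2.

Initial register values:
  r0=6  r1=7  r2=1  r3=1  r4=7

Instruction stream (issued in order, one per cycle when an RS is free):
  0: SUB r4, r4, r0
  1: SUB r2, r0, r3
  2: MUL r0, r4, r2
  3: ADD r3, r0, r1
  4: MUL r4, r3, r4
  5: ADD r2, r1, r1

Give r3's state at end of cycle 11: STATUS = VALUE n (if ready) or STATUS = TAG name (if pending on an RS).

STATUS = VALUE 12

c1: issue SUB r4<-Add1 | r0:6,r1:7,r2:1,r3:1,r4:Add1
c2: issue SUB r2<-Add2 | r0:6,r1:7,r2:Add2,r3:1,r4:Add1
c3: CDB Add1=1; issue MUL r0<-Mul1 | r0:Mul1,r1:7,r2:Add2,r3:1,r4:1
c4: CDB Add2=5; issue ADD r3<-Add1 | r0:Mul1,r1:7,r2:5,r3:Add1,r4:1
c5: issue MUL r4<-Mul2 | r0:Mul1,r1:7,r2:5,r3:Add1,r4:Mul2
c6: issue ADD r2<-Add2 | r0:Mul1,r1:7,r2:Add2,r3:Add1,r4:Mul2
c7: - | r0:Mul1,r1:7,r2:Add2,r3:Add1,r4:Mul2
c8: CDB Add2=14 | r0:Mul1,r1:7,r2:14,r3:Add1,r4:Mul2
c9: CDB Mul1=5 | r0:5,r1:7,r2:14,r3:Add1,r4:Mul2
c10: - | r0:5,r1:7,r2:14,r3:Add1,r4:Mul2
c11: CDB Add1=12 | r0:5,r1:7,r2:14,r3:12,r4:Mul2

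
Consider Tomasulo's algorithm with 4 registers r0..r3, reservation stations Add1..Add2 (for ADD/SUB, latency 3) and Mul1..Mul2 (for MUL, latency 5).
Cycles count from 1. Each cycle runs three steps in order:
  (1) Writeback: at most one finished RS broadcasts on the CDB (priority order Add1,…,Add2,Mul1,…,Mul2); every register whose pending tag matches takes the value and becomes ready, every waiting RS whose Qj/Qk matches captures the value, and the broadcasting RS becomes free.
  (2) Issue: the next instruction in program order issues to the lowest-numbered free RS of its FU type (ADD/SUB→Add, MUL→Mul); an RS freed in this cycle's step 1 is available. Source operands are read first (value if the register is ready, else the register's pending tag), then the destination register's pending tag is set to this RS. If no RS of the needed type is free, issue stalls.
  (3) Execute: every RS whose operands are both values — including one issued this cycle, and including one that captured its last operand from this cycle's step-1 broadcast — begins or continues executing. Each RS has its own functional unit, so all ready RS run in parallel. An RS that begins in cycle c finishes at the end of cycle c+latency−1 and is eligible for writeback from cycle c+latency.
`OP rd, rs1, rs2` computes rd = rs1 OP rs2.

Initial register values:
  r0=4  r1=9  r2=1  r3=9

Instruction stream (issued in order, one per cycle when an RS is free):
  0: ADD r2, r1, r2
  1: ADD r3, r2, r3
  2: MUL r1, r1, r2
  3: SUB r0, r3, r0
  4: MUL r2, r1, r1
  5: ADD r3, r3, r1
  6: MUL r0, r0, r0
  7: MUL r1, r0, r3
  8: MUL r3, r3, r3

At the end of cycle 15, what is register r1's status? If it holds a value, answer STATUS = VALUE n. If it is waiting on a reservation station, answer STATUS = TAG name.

c1: issue ADD r2<-Add1 | r0:4,r1:9,r2:Add1,r3:9
c2: issue ADD r3<-Add2 | r0:4,r1:9,r2:Add1,r3:Add2
c3: issue MUL r1<-Mul1 | r0:4,r1:Mul1,r2:Add1,r3:Add2
c4: CDB Add1=10; issue SUB r0<-Add1 | r0:Add1,r1:Mul1,r2:10,r3:Add2
c5: issue MUL r2<-Mul2 | r0:Add1,r1:Mul1,r2:Mul2,r3:Add2
c6: stall | r0:Add1,r1:Mul1,r2:Mul2,r3:Add2
c7: CDB Add2=19; issue ADD r3<-Add2 | r0:Add1,r1:Mul1,r2:Mul2,r3:Add2
c8: stall | r0:Add1,r1:Mul1,r2:Mul2,r3:Add2
c9: CDB Mul1=90; issue MUL r0<-Mul1 | r0:Mul1,r1:90,r2:Mul2,r3:Add2
c10: CDB Add1=15; stall | r0:Mul1,r1:90,r2:Mul2,r3:Add2
c11: stall | r0:Mul1,r1:90,r2:Mul2,r3:Add2
c12: CDB Add2=109; stall | r0:Mul1,r1:90,r2:Mul2,r3:109
c13: stall | r0:Mul1,r1:90,r2:Mul2,r3:109
c14: CDB Mul2=8100; issue MUL r1<-Mul2 | r0:Mul1,r1:Mul2,r2:8100,r3:109
c15: CDB Mul1=225; issue MUL r3<-Mul1 | r0:225,r1:Mul2,r2:8100,r3:Mul1

STATUS = TAG Mul2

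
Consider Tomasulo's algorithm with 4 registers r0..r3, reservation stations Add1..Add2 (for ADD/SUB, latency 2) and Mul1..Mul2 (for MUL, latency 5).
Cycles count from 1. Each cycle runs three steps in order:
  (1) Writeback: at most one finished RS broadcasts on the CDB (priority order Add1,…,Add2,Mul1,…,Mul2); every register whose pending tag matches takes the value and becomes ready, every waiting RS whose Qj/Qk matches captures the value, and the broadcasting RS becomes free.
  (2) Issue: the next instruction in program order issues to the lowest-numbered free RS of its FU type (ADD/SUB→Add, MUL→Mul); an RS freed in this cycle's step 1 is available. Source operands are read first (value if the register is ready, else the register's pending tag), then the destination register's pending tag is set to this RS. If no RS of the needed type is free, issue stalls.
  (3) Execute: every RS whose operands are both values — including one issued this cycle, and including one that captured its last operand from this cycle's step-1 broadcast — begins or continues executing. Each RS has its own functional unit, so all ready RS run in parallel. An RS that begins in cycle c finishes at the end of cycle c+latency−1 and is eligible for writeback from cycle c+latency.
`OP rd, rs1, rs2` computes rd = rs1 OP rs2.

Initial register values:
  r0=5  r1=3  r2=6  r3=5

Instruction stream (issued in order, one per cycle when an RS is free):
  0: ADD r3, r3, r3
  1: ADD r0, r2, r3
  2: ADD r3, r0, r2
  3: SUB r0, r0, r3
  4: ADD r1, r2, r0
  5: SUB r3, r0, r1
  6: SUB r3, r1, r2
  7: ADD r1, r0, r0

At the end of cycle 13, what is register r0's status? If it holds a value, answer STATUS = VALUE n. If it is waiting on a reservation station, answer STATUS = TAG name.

STATUS = VALUE -6

  c1: issue ADD r3<-Add1  regs: r0:5,r1:3,r2:6,r3:Add1
  c2: issue ADD r0<-Add2  regs: r0:Add2,r1:3,r2:6,r3:Add1
  c3: CDB Add1=10; issue ADD r3<-Add1  regs: r0:Add2,r1:3,r2:6,r3:Add1
  c4: stall  regs: r0:Add2,r1:3,r2:6,r3:Add1
  c5: CDB Add2=16; issue SUB r0<-Add2  regs: r0:Add2,r1:3,r2:6,r3:Add1
  c6: stall  regs: r0:Add2,r1:3,r2:6,r3:Add1
  c7: CDB Add1=22; issue ADD r1<-Add1  regs: r0:Add2,r1:Add1,r2:6,r3:22
  c8: stall  regs: r0:Add2,r1:Add1,r2:6,r3:22
  c9: CDB Add2=-6; issue SUB r3<-Add2  regs: r0:-6,r1:Add1,r2:6,r3:Add2
  c10: stall  regs: r0:-6,r1:Add1,r2:6,r3:Add2
  c11: CDB Add1=0; issue SUB r3<-Add1  regs: r0:-6,r1:0,r2:6,r3:Add1
  c12: stall  regs: r0:-6,r1:0,r2:6,r3:Add1
  c13: CDB Add1=-6; issue ADD r1<-Add1  regs: r0:-6,r1:Add1,r2:6,r3:-6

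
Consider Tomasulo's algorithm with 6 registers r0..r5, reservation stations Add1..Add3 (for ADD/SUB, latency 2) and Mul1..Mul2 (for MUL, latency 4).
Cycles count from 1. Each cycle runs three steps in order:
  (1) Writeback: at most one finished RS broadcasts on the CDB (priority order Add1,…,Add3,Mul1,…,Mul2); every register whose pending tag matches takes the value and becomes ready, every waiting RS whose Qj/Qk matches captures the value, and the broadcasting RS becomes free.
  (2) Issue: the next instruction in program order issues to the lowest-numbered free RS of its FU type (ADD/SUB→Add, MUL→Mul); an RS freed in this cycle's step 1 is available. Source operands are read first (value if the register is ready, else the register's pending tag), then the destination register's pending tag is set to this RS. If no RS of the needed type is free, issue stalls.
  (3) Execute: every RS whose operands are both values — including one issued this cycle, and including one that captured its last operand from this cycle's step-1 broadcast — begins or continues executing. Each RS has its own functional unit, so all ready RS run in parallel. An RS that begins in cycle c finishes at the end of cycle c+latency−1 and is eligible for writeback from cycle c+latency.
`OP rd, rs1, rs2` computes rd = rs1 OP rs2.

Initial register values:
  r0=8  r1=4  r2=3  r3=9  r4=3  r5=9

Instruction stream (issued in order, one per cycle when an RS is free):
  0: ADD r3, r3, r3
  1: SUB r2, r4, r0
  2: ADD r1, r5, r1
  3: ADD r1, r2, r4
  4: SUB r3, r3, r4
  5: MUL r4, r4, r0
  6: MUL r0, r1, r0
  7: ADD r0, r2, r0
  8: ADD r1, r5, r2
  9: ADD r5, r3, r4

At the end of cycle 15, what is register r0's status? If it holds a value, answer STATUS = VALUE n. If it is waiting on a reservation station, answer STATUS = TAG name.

STATUS = VALUE -21

  c1: issue ADD r3<-Add1  regs: r0:8,r1:4,r2:3,r3:Add1,r4:3,r5:9
  c2: issue SUB r2<-Add2  regs: r0:8,r1:4,r2:Add2,r3:Add1,r4:3,r5:9
  c3: CDB Add1=18; issue ADD r1<-Add1  regs: r0:8,r1:Add1,r2:Add2,r3:18,r4:3,r5:9
  c4: CDB Add2=-5; issue ADD r1<-Add2  regs: r0:8,r1:Add2,r2:-5,r3:18,r4:3,r5:9
  c5: CDB Add1=13; issue SUB r3<-Add1  regs: r0:8,r1:Add2,r2:-5,r3:Add1,r4:3,r5:9
  c6: CDB Add2=-2; issue MUL r4<-Mul1  regs: r0:8,r1:-2,r2:-5,r3:Add1,r4:Mul1,r5:9
  c7: CDB Add1=15; issue MUL r0<-Mul2  regs: r0:Mul2,r1:-2,r2:-5,r3:15,r4:Mul1,r5:9
  c8: issue ADD r0<-Add1  regs: r0:Add1,r1:-2,r2:-5,r3:15,r4:Mul1,r5:9
  c9: issue ADD r1<-Add2  regs: r0:Add1,r1:Add2,r2:-5,r3:15,r4:Mul1,r5:9
  c10: CDB Mul1=24; issue ADD r5<-Add3  regs: r0:Add1,r1:Add2,r2:-5,r3:15,r4:24,r5:Add3
  c11: CDB Add2=4  regs: r0:Add1,r1:4,r2:-5,r3:15,r4:24,r5:Add3
  c12: CDB Add3=39  regs: r0:Add1,r1:4,r2:-5,r3:15,r4:24,r5:39
  c13: CDB Mul2=-16  regs: r0:Add1,r1:4,r2:-5,r3:15,r4:24,r5:39
  c14: -  regs: r0:Add1,r1:4,r2:-5,r3:15,r4:24,r5:39
  c15: CDB Add1=-21  regs: r0:-21,r1:4,r2:-5,r3:15,r4:24,r5:39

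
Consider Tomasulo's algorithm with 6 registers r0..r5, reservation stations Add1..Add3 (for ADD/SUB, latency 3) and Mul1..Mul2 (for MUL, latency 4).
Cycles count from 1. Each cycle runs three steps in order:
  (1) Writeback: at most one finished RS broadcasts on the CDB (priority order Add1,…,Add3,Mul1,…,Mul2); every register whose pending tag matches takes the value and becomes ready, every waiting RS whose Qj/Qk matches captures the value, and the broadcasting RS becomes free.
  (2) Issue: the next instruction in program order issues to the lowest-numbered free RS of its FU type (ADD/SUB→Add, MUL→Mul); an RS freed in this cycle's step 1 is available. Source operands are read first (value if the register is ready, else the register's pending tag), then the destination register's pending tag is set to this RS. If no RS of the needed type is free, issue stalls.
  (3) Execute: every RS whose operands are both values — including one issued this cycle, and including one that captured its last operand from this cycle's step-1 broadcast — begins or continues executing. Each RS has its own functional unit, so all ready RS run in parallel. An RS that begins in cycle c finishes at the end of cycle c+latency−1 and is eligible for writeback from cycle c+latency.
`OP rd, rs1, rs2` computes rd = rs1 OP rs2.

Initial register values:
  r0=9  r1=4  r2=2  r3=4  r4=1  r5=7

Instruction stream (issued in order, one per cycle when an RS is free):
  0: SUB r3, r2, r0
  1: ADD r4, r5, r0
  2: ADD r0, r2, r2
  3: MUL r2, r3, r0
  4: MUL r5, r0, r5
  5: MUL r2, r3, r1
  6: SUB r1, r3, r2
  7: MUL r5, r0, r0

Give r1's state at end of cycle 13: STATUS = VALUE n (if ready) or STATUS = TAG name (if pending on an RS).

STATUS = TAG Add1

c1: issue SUB r3<-Add1 | r0:9,r1:4,r2:2,r3:Add1,r4:1,r5:7
c2: issue ADD r4<-Add2 | r0:9,r1:4,r2:2,r3:Add1,r4:Add2,r5:7
c3: issue ADD r0<-Add3 | r0:Add3,r1:4,r2:2,r3:Add1,r4:Add2,r5:7
c4: CDB Add1=-7; issue MUL r2<-Mul1 | r0:Add3,r1:4,r2:Mul1,r3:-7,r4:Add2,r5:7
c5: CDB Add2=16; issue MUL r5<-Mul2 | r0:Add3,r1:4,r2:Mul1,r3:-7,r4:16,r5:Mul2
c6: CDB Add3=4; stall | r0:4,r1:4,r2:Mul1,r3:-7,r4:16,r5:Mul2
c7: stall | r0:4,r1:4,r2:Mul1,r3:-7,r4:16,r5:Mul2
c8: stall | r0:4,r1:4,r2:Mul1,r3:-7,r4:16,r5:Mul2
c9: stall | r0:4,r1:4,r2:Mul1,r3:-7,r4:16,r5:Mul2
c10: CDB Mul1=-28; issue MUL r2<-Mul1 | r0:4,r1:4,r2:Mul1,r3:-7,r4:16,r5:Mul2
c11: CDB Mul2=28; issue SUB r1<-Add1 | r0:4,r1:Add1,r2:Mul1,r3:-7,r4:16,r5:28
c12: issue MUL r5<-Mul2 | r0:4,r1:Add1,r2:Mul1,r3:-7,r4:16,r5:Mul2
c13: - | r0:4,r1:Add1,r2:Mul1,r3:-7,r4:16,r5:Mul2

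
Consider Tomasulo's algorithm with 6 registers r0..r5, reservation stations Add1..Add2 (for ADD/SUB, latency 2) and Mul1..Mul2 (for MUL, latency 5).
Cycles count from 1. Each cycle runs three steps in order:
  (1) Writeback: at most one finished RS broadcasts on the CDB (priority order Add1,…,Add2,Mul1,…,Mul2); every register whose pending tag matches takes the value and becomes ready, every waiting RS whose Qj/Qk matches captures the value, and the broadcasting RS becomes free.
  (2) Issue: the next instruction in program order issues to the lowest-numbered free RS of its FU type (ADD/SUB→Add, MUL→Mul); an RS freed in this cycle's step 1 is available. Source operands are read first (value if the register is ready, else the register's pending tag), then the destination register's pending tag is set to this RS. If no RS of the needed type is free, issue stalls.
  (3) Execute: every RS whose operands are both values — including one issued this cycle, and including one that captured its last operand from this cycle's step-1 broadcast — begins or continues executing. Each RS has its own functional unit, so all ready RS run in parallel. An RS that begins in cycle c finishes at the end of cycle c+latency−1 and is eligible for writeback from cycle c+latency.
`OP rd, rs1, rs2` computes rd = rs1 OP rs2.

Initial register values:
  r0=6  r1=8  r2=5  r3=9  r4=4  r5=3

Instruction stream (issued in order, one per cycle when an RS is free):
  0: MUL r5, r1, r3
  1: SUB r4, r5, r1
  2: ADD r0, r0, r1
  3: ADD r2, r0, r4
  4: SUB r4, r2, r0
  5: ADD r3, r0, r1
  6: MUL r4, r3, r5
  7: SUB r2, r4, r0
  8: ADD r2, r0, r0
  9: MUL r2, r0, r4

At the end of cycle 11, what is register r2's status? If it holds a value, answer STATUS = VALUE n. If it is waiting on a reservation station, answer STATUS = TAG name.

  c1: issue MUL r5<-Mul1  regs: r0:6,r1:8,r2:5,r3:9,r4:4,r5:Mul1
  c2: issue SUB r4<-Add1  regs: r0:6,r1:8,r2:5,r3:9,r4:Add1,r5:Mul1
  c3: issue ADD r0<-Add2  regs: r0:Add2,r1:8,r2:5,r3:9,r4:Add1,r5:Mul1
  c4: stall  regs: r0:Add2,r1:8,r2:5,r3:9,r4:Add1,r5:Mul1
  c5: CDB Add2=14; issue ADD r2<-Add2  regs: r0:14,r1:8,r2:Add2,r3:9,r4:Add1,r5:Mul1
  c6: CDB Mul1=72; stall  regs: r0:14,r1:8,r2:Add2,r3:9,r4:Add1,r5:72
  c7: stall  regs: r0:14,r1:8,r2:Add2,r3:9,r4:Add1,r5:72
  c8: CDB Add1=64; issue SUB r4<-Add1  regs: r0:14,r1:8,r2:Add2,r3:9,r4:Add1,r5:72
  c9: stall  regs: r0:14,r1:8,r2:Add2,r3:9,r4:Add1,r5:72
  c10: CDB Add2=78; issue ADD r3<-Add2  regs: r0:14,r1:8,r2:78,r3:Add2,r4:Add1,r5:72
  c11: issue MUL r4<-Mul1  regs: r0:14,r1:8,r2:78,r3:Add2,r4:Mul1,r5:72

STATUS = VALUE 78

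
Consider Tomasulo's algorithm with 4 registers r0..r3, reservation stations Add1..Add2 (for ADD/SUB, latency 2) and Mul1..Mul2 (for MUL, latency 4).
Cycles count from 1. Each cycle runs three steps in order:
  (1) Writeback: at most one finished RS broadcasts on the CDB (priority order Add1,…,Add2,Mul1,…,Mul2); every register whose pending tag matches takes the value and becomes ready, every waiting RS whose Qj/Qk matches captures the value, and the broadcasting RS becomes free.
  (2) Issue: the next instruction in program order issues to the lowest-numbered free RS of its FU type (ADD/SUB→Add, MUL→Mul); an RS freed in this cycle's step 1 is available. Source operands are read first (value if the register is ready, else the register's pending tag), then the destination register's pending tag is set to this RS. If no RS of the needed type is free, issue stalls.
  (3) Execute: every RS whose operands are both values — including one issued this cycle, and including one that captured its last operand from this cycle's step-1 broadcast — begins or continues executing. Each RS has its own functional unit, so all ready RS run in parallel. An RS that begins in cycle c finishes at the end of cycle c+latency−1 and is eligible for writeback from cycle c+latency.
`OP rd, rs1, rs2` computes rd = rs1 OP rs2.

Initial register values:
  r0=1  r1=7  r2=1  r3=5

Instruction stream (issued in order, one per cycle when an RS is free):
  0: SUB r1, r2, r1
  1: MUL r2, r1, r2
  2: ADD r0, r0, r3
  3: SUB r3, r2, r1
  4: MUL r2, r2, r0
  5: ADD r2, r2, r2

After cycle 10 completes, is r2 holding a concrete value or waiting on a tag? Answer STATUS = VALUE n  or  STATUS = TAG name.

  c1: issue SUB r1<-Add1  regs: r0:1,r1:Add1,r2:1,r3:5
  c2: issue MUL r2<-Mul1  regs: r0:1,r1:Add1,r2:Mul1,r3:5
  c3: CDB Add1=-6; issue ADD r0<-Add1  regs: r0:Add1,r1:-6,r2:Mul1,r3:5
  c4: issue SUB r3<-Add2  regs: r0:Add1,r1:-6,r2:Mul1,r3:Add2
  c5: CDB Add1=6; issue MUL r2<-Mul2  regs: r0:6,r1:-6,r2:Mul2,r3:Add2
  c6: issue ADD r2<-Add1  regs: r0:6,r1:-6,r2:Add1,r3:Add2
  c7: CDB Mul1=-6  regs: r0:6,r1:-6,r2:Add1,r3:Add2
  c8: -  regs: r0:6,r1:-6,r2:Add1,r3:Add2
  c9: CDB Add2=0  regs: r0:6,r1:-6,r2:Add1,r3:0
  c10: -  regs: r0:6,r1:-6,r2:Add1,r3:0

STATUS = TAG Add1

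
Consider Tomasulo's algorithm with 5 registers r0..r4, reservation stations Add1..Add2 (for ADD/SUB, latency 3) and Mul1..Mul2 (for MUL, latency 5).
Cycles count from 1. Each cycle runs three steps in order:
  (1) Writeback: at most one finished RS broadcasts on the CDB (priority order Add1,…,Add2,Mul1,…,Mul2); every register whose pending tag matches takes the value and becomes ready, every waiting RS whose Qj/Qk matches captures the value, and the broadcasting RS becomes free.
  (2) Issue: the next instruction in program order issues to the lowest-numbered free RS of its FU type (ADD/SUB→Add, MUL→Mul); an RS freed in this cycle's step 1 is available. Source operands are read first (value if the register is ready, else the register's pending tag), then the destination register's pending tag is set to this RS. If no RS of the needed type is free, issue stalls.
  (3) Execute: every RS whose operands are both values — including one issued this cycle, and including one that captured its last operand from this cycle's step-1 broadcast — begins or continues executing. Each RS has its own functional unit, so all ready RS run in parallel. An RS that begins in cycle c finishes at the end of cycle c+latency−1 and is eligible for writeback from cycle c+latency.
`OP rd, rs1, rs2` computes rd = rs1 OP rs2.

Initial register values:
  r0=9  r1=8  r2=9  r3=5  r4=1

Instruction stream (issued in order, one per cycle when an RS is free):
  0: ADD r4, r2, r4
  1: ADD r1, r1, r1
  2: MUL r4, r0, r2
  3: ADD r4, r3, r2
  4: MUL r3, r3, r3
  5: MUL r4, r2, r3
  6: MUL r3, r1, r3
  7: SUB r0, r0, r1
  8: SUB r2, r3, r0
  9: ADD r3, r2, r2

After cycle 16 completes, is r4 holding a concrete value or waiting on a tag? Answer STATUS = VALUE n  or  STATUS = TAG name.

STATUS = VALUE 225

  c1: issue ADD r4<-Add1  regs: r0:9,r1:8,r2:9,r3:5,r4:Add1
  c2: issue ADD r1<-Add2  regs: r0:9,r1:Add2,r2:9,r3:5,r4:Add1
  c3: issue MUL r4<-Mul1  regs: r0:9,r1:Add2,r2:9,r3:5,r4:Mul1
  c4: CDB Add1=10; issue ADD r4<-Add1  regs: r0:9,r1:Add2,r2:9,r3:5,r4:Add1
  c5: CDB Add2=16; issue MUL r3<-Mul2  regs: r0:9,r1:16,r2:9,r3:Mul2,r4:Add1
  c6: stall  regs: r0:9,r1:16,r2:9,r3:Mul2,r4:Add1
  c7: CDB Add1=14; stall  regs: r0:9,r1:16,r2:9,r3:Mul2,r4:14
  c8: CDB Mul1=81; issue MUL r4<-Mul1  regs: r0:9,r1:16,r2:9,r3:Mul2,r4:Mul1
  c9: stall  regs: r0:9,r1:16,r2:9,r3:Mul2,r4:Mul1
  c10: CDB Mul2=25; issue MUL r3<-Mul2  regs: r0:9,r1:16,r2:9,r3:Mul2,r4:Mul1
  c11: issue SUB r0<-Add1  regs: r0:Add1,r1:16,r2:9,r3:Mul2,r4:Mul1
  c12: issue SUB r2<-Add2  regs: r0:Add1,r1:16,r2:Add2,r3:Mul2,r4:Mul1
  c13: stall  regs: r0:Add1,r1:16,r2:Add2,r3:Mul2,r4:Mul1
  c14: CDB Add1=-7; issue ADD r3<-Add1  regs: r0:-7,r1:16,r2:Add2,r3:Add1,r4:Mul1
  c15: CDB Mul1=225  regs: r0:-7,r1:16,r2:Add2,r3:Add1,r4:225
  c16: CDB Mul2=400  regs: r0:-7,r1:16,r2:Add2,r3:Add1,r4:225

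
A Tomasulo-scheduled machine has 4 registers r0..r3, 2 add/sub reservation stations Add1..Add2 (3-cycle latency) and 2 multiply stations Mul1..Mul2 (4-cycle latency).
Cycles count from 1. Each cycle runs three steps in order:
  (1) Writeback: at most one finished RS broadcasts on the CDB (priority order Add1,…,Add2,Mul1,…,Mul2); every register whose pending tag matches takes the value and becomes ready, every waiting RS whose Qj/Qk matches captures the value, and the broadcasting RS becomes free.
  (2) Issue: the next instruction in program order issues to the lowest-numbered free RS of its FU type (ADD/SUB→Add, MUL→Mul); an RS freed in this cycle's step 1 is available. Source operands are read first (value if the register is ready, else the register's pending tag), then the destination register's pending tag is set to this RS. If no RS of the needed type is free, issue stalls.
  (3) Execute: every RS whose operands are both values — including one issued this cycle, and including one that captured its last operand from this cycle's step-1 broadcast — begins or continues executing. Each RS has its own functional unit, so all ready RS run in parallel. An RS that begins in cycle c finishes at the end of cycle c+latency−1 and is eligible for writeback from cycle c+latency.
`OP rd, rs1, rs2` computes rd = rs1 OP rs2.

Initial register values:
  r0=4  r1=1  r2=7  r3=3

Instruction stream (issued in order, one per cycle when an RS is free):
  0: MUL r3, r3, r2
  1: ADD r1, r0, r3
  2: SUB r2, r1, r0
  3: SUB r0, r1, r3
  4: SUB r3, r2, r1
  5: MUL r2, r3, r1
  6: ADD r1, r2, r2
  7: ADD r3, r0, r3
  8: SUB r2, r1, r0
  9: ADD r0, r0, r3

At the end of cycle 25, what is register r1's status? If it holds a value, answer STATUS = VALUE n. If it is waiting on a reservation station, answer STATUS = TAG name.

STATUS = VALUE -200

c1: issue MUL r3<-Mul1 | r0:4,r1:1,r2:7,r3:Mul1
c2: issue ADD r1<-Add1 | r0:4,r1:Add1,r2:7,r3:Mul1
c3: issue SUB r2<-Add2 | r0:4,r1:Add1,r2:Add2,r3:Mul1
c4: stall | r0:4,r1:Add1,r2:Add2,r3:Mul1
c5: CDB Mul1=21; stall | r0:4,r1:Add1,r2:Add2,r3:21
c6: stall | r0:4,r1:Add1,r2:Add2,r3:21
c7: stall | r0:4,r1:Add1,r2:Add2,r3:21
c8: CDB Add1=25; issue SUB r0<-Add1 | r0:Add1,r1:25,r2:Add2,r3:21
c9: stall | r0:Add1,r1:25,r2:Add2,r3:21
c10: stall | r0:Add1,r1:25,r2:Add2,r3:21
c11: CDB Add1=4; issue SUB r3<-Add1 | r0:4,r1:25,r2:Add2,r3:Add1
c12: CDB Add2=21; issue MUL r2<-Mul1 | r0:4,r1:25,r2:Mul1,r3:Add1
c13: issue ADD r1<-Add2 | r0:4,r1:Add2,r2:Mul1,r3:Add1
c14: stall | r0:4,r1:Add2,r2:Mul1,r3:Add1
c15: CDB Add1=-4; issue ADD r3<-Add1 | r0:4,r1:Add2,r2:Mul1,r3:Add1
c16: stall | r0:4,r1:Add2,r2:Mul1,r3:Add1
c17: stall | r0:4,r1:Add2,r2:Mul1,r3:Add1
c18: CDB Add1=0; issue SUB r2<-Add1 | r0:4,r1:Add2,r2:Add1,r3:0
c19: CDB Mul1=-100; stall | r0:4,r1:Add2,r2:Add1,r3:0
c20: stall | r0:4,r1:Add2,r2:Add1,r3:0
c21: stall | r0:4,r1:Add2,r2:Add1,r3:0
c22: CDB Add2=-200; issue ADD r0<-Add2 | r0:Add2,r1:-200,r2:Add1,r3:0
c23: - | r0:Add2,r1:-200,r2:Add1,r3:0
c24: - | r0:Add2,r1:-200,r2:Add1,r3:0
c25: CDB Add1=-204 | r0:Add2,r1:-200,r2:-204,r3:0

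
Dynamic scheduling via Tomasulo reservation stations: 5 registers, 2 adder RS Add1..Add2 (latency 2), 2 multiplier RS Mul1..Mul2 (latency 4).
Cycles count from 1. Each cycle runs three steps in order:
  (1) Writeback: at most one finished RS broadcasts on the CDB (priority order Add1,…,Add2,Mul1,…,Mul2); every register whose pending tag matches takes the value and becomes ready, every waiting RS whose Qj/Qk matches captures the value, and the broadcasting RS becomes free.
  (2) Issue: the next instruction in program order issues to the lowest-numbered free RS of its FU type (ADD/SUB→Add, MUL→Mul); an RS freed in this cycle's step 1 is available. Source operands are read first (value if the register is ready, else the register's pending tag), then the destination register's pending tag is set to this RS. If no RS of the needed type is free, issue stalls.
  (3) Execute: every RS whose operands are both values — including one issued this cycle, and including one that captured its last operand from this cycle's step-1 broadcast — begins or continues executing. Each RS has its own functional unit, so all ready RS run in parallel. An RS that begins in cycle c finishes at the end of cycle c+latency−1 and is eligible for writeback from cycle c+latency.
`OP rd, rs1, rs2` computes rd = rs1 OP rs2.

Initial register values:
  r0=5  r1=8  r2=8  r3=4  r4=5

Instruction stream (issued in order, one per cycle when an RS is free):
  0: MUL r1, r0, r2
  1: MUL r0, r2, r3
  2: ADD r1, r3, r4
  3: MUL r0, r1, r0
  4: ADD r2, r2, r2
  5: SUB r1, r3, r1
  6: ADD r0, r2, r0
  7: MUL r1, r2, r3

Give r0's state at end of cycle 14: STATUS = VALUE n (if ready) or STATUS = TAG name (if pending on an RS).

c1: issue MUL r1<-Mul1 | r0:5,r1:Mul1,r2:8,r3:4,r4:5
c2: issue MUL r0<-Mul2 | r0:Mul2,r1:Mul1,r2:8,r3:4,r4:5
c3: issue ADD r1<-Add1 | r0:Mul2,r1:Add1,r2:8,r3:4,r4:5
c4: stall | r0:Mul2,r1:Add1,r2:8,r3:4,r4:5
c5: CDB Add1=9; stall | r0:Mul2,r1:9,r2:8,r3:4,r4:5
c6: CDB Mul1=40; issue MUL r0<-Mul1 | r0:Mul1,r1:9,r2:8,r3:4,r4:5
c7: CDB Mul2=32; issue ADD r2<-Add1 | r0:Mul1,r1:9,r2:Add1,r3:4,r4:5
c8: issue SUB r1<-Add2 | r0:Mul1,r1:Add2,r2:Add1,r3:4,r4:5
c9: CDB Add1=16; issue ADD r0<-Add1 | r0:Add1,r1:Add2,r2:16,r3:4,r4:5
c10: CDB Add2=-5; issue MUL r1<-Mul2 | r0:Add1,r1:Mul2,r2:16,r3:4,r4:5
c11: CDB Mul1=288 | r0:Add1,r1:Mul2,r2:16,r3:4,r4:5
c12: - | r0:Add1,r1:Mul2,r2:16,r3:4,r4:5
c13: CDB Add1=304 | r0:304,r1:Mul2,r2:16,r3:4,r4:5
c14: CDB Mul2=64 | r0:304,r1:64,r2:16,r3:4,r4:5

STATUS = VALUE 304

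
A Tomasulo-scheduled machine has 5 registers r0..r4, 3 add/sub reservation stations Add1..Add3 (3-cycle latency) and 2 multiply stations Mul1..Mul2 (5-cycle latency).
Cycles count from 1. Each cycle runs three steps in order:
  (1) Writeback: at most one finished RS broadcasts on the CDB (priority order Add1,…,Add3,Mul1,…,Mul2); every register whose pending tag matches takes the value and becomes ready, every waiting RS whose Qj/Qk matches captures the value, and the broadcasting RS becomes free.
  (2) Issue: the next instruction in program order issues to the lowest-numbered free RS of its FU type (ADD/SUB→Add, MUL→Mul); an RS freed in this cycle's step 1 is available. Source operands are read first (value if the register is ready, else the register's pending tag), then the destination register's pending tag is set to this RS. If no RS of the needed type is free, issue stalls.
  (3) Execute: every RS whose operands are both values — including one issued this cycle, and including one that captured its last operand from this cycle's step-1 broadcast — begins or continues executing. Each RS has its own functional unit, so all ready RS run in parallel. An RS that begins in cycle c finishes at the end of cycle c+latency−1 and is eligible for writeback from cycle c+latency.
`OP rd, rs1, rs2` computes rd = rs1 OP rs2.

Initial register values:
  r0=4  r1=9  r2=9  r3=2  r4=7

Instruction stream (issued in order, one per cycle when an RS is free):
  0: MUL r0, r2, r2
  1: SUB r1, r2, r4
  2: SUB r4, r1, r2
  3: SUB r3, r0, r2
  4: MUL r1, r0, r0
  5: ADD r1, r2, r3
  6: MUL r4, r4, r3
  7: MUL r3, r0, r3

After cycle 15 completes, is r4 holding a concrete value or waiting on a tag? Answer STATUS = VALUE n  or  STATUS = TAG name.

c1: issue MUL r0<-Mul1 | r0:Mul1,r1:9,r2:9,r3:2,r4:7
c2: issue SUB r1<-Add1 | r0:Mul1,r1:Add1,r2:9,r3:2,r4:7
c3: issue SUB r4<-Add2 | r0:Mul1,r1:Add1,r2:9,r3:2,r4:Add2
c4: issue SUB r3<-Add3 | r0:Mul1,r1:Add1,r2:9,r3:Add3,r4:Add2
c5: CDB Add1=2; issue MUL r1<-Mul2 | r0:Mul1,r1:Mul2,r2:9,r3:Add3,r4:Add2
c6: CDB Mul1=81; issue ADD r1<-Add1 | r0:81,r1:Add1,r2:9,r3:Add3,r4:Add2
c7: issue MUL r4<-Mul1 | r0:81,r1:Add1,r2:9,r3:Add3,r4:Mul1
c8: CDB Add2=-7; stall | r0:81,r1:Add1,r2:9,r3:Add3,r4:Mul1
c9: CDB Add3=72; stall | r0:81,r1:Add1,r2:9,r3:72,r4:Mul1
c10: stall | r0:81,r1:Add1,r2:9,r3:72,r4:Mul1
c11: CDB Mul2=6561; issue MUL r3<-Mul2 | r0:81,r1:Add1,r2:9,r3:Mul2,r4:Mul1
c12: CDB Add1=81 | r0:81,r1:81,r2:9,r3:Mul2,r4:Mul1
c13: - | r0:81,r1:81,r2:9,r3:Mul2,r4:Mul1
c14: CDB Mul1=-504 | r0:81,r1:81,r2:9,r3:Mul2,r4:-504
c15: - | r0:81,r1:81,r2:9,r3:Mul2,r4:-504

STATUS = VALUE -504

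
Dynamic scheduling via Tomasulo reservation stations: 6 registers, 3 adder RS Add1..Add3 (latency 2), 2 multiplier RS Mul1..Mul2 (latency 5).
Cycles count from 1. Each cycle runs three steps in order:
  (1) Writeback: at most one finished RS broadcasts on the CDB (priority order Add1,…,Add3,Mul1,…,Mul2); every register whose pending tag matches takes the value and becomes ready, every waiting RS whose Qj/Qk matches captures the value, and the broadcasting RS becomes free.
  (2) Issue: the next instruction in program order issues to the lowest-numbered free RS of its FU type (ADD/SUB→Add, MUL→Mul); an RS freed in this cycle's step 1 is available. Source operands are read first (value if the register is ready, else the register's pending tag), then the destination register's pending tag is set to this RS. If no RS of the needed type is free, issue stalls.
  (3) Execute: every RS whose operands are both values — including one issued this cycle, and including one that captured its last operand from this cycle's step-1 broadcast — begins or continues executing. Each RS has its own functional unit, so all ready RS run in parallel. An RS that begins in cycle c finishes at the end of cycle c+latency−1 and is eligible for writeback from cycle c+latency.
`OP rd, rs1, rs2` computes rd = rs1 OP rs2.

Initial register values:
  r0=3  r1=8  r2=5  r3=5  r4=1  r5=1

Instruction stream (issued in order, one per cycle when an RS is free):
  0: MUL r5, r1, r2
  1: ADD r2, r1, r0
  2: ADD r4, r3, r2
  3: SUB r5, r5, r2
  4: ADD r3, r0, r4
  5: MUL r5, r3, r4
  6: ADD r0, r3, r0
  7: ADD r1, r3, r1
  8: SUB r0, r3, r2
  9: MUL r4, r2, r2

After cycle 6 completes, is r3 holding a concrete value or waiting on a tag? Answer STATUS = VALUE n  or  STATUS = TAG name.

  c1: issue MUL r5<-Mul1  regs: r0:3,r1:8,r2:5,r3:5,r4:1,r5:Mul1
  c2: issue ADD r2<-Add1  regs: r0:3,r1:8,r2:Add1,r3:5,r4:1,r5:Mul1
  c3: issue ADD r4<-Add2  regs: r0:3,r1:8,r2:Add1,r3:5,r4:Add2,r5:Mul1
  c4: CDB Add1=11; issue SUB r5<-Add1  regs: r0:3,r1:8,r2:11,r3:5,r4:Add2,r5:Add1
  c5: issue ADD r3<-Add3  regs: r0:3,r1:8,r2:11,r3:Add3,r4:Add2,r5:Add1
  c6: CDB Add2=16; issue MUL r5<-Mul2  regs: r0:3,r1:8,r2:11,r3:Add3,r4:16,r5:Mul2

STATUS = TAG Add3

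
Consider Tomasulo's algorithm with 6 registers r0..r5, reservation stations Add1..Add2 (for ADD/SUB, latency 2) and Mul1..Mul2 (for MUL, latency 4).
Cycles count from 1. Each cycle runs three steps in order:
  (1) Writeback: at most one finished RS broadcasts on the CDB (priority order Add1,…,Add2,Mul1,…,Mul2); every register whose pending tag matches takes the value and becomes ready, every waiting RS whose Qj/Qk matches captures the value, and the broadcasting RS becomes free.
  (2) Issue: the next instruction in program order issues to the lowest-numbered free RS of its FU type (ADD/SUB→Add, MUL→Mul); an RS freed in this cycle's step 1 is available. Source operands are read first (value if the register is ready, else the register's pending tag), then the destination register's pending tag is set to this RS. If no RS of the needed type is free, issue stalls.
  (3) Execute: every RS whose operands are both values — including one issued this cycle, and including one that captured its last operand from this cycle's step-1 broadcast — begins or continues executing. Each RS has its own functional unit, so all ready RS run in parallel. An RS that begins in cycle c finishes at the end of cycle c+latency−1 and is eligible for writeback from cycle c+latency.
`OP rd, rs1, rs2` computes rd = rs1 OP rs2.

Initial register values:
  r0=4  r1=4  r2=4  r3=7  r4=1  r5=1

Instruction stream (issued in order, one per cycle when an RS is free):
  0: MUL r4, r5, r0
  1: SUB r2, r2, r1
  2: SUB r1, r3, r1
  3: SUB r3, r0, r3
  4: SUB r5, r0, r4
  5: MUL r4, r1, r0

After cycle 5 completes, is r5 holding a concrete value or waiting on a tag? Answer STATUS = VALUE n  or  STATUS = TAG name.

cycle 1: issue MUL r4<-Mul1 // r0:4,r1:4,r2:4,r3:7,r4:Mul1,r5:1
cycle 2: issue SUB r2<-Add1 // r0:4,r1:4,r2:Add1,r3:7,r4:Mul1,r5:1
cycle 3: issue SUB r1<-Add2 // r0:4,r1:Add2,r2:Add1,r3:7,r4:Mul1,r5:1
cycle 4: CDB Add1=0; issue SUB r3<-Add1 // r0:4,r1:Add2,r2:0,r3:Add1,r4:Mul1,r5:1
cycle 5: CDB Add2=3; issue SUB r5<-Add2 // r0:4,r1:3,r2:0,r3:Add1,r4:Mul1,r5:Add2

STATUS = TAG Add2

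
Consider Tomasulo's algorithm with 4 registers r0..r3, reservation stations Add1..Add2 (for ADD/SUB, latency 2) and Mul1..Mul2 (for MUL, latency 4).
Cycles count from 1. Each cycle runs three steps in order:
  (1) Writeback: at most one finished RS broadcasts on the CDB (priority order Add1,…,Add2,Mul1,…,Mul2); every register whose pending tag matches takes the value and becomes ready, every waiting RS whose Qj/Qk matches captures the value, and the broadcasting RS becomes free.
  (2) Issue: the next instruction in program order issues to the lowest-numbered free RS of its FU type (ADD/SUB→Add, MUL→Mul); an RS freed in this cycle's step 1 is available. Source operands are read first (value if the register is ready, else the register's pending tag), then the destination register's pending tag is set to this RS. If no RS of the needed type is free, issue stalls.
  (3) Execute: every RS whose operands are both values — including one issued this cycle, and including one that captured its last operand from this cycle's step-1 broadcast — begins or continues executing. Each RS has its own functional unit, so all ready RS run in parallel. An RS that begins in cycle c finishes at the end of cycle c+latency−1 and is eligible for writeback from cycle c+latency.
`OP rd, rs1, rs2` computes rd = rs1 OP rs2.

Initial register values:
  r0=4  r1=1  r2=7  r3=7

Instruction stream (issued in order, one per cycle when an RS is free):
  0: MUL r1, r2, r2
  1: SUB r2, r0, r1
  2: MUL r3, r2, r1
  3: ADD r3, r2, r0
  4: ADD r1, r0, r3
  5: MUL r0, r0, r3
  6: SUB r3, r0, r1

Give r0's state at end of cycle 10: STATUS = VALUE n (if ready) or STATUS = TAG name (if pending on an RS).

STATUS = TAG Mul1

c1: issue MUL r1<-Mul1 | r0:4,r1:Mul1,r2:7,r3:7
c2: issue SUB r2<-Add1 | r0:4,r1:Mul1,r2:Add1,r3:7
c3: issue MUL r3<-Mul2 | r0:4,r1:Mul1,r2:Add1,r3:Mul2
c4: issue ADD r3<-Add2 | r0:4,r1:Mul1,r2:Add1,r3:Add2
c5: CDB Mul1=49; stall | r0:4,r1:49,r2:Add1,r3:Add2
c6: stall | r0:4,r1:49,r2:Add1,r3:Add2
c7: CDB Add1=-45; issue ADD r1<-Add1 | r0:4,r1:Add1,r2:-45,r3:Add2
c8: issue MUL r0<-Mul1 | r0:Mul1,r1:Add1,r2:-45,r3:Add2
c9: CDB Add2=-41; issue SUB r3<-Add2 | r0:Mul1,r1:Add1,r2:-45,r3:Add2
c10: - | r0:Mul1,r1:Add1,r2:-45,r3:Add2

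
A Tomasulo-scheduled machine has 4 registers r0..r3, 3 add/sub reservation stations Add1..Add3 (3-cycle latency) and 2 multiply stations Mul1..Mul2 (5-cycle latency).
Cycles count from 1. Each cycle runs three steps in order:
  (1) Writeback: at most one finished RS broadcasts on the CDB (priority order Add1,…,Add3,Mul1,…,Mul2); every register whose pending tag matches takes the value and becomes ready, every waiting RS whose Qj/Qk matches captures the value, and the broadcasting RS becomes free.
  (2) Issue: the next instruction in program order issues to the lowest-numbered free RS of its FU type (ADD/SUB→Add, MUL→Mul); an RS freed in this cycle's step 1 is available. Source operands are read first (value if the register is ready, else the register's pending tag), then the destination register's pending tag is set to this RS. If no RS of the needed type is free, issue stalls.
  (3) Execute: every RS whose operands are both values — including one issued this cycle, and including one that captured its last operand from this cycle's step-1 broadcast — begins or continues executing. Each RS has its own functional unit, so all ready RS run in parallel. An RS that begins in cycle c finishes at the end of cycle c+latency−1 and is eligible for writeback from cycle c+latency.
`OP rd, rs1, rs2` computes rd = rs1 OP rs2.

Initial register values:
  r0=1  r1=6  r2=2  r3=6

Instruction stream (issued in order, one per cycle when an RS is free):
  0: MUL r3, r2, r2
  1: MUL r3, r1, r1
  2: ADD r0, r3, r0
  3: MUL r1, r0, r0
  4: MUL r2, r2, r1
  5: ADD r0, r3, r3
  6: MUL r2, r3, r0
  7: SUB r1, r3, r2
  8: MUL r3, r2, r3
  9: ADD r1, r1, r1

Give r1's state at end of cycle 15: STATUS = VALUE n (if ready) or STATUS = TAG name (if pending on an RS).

cycle 1: issue MUL r3<-Mul1 // r0:1,r1:6,r2:2,r3:Mul1
cycle 2: issue MUL r3<-Mul2 // r0:1,r1:6,r2:2,r3:Mul2
cycle 3: issue ADD r0<-Add1 // r0:Add1,r1:6,r2:2,r3:Mul2
cycle 4: stall // r0:Add1,r1:6,r2:2,r3:Mul2
cycle 5: stall // r0:Add1,r1:6,r2:2,r3:Mul2
cycle 6: CDB Mul1=4; issue MUL r1<-Mul1 // r0:Add1,r1:Mul1,r2:2,r3:Mul2
cycle 7: CDB Mul2=36; issue MUL r2<-Mul2 // r0:Add1,r1:Mul1,r2:Mul2,r3:36
cycle 8: issue ADD r0<-Add2 // r0:Add2,r1:Mul1,r2:Mul2,r3:36
cycle 9: stall // r0:Add2,r1:Mul1,r2:Mul2,r3:36
cycle 10: CDB Add1=37; stall // r0:Add2,r1:Mul1,r2:Mul2,r3:36
cycle 11: CDB Add2=72; stall // r0:72,r1:Mul1,r2:Mul2,r3:36
cycle 12: stall // r0:72,r1:Mul1,r2:Mul2,r3:36
cycle 13: stall // r0:72,r1:Mul1,r2:Mul2,r3:36
cycle 14: stall // r0:72,r1:Mul1,r2:Mul2,r3:36
cycle 15: CDB Mul1=1369; issue MUL r2<-Mul1 // r0:72,r1:1369,r2:Mul1,r3:36

STATUS = VALUE 1369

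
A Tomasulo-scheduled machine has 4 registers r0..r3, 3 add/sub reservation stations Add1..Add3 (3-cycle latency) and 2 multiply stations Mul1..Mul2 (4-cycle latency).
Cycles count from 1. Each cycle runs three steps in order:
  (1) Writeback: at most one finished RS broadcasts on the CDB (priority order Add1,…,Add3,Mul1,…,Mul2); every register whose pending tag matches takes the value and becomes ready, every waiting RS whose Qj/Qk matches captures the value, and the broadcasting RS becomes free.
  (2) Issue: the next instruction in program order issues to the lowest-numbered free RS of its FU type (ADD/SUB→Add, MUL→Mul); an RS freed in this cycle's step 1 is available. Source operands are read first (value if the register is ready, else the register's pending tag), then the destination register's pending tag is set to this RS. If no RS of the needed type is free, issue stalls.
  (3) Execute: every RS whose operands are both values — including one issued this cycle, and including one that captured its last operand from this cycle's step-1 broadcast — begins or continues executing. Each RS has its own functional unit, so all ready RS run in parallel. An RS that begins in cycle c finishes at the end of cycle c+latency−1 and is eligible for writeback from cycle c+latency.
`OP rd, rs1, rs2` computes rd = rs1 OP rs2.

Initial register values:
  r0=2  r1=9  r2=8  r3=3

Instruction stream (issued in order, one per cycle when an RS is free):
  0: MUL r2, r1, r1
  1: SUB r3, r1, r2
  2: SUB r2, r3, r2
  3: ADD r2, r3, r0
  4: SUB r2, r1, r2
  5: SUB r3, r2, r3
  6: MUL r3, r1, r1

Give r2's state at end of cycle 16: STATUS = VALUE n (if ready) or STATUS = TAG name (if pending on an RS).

STATUS = VALUE 79

  c1: issue MUL r2<-Mul1  regs: r0:2,r1:9,r2:Mul1,r3:3
  c2: issue SUB r3<-Add1  regs: r0:2,r1:9,r2:Mul1,r3:Add1
  c3: issue SUB r2<-Add2  regs: r0:2,r1:9,r2:Add2,r3:Add1
  c4: issue ADD r2<-Add3  regs: r0:2,r1:9,r2:Add3,r3:Add1
  c5: CDB Mul1=81; stall  regs: r0:2,r1:9,r2:Add3,r3:Add1
  c6: stall  regs: r0:2,r1:9,r2:Add3,r3:Add1
  c7: stall  regs: r0:2,r1:9,r2:Add3,r3:Add1
  c8: CDB Add1=-72; issue SUB r2<-Add1  regs: r0:2,r1:9,r2:Add1,r3:-72
  c9: stall  regs: r0:2,r1:9,r2:Add1,r3:-72
  c10: stall  regs: r0:2,r1:9,r2:Add1,r3:-72
  c11: CDB Add2=-153; issue SUB r3<-Add2  regs: r0:2,r1:9,r2:Add1,r3:Add2
  c12: CDB Add3=-70; issue MUL r3<-Mul1  regs: r0:2,r1:9,r2:Add1,r3:Mul1
  c13: -  regs: r0:2,r1:9,r2:Add1,r3:Mul1
  c14: -  regs: r0:2,r1:9,r2:Add1,r3:Mul1
  c15: CDB Add1=79  regs: r0:2,r1:9,r2:79,r3:Mul1
  c16: CDB Mul1=81  regs: r0:2,r1:9,r2:79,r3:81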